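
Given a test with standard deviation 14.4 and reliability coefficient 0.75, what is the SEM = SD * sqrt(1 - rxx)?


SEM = SD * sqrt(1 - rxx)
SEM = 14.4 * sqrt(1 - 0.75)
SEM = 14.4 * sqrt(0.25) = 14.4 * 0.5
SEM = 7.2

7.2


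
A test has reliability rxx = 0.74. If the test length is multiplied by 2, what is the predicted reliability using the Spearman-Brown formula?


r_new = (n * rxx) / (1 + (n-1) * rxx)
r_new = (2 * 0.74) / (1 + 1 * 0.74)
r_new = 1.48 / 1.74
r_new = 0.8506

0.8506


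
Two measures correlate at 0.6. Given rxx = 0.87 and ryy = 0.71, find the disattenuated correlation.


r_corrected = rxy / sqrt(rxx * ryy)
= 0.6 / sqrt(0.87 * 0.71)
= 0.6 / sqrt(0.6177)
= 0.6 / 0.785939
r_corrected = 0.7634

0.7634


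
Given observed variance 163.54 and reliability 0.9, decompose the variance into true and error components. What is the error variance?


var_true = rxx * var_obs = 0.9 * 163.54 = 147.186
var_error = var_obs - var_true
var_error = 163.54 - 147.186
var_error = 16.354

16.354


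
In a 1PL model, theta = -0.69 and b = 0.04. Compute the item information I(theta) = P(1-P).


P = 1/(1+exp(-(-0.69-0.04))) = 0.3252
I = P*(1-P) = 0.3252 * 0.6748
I = 0.2194

0.2194


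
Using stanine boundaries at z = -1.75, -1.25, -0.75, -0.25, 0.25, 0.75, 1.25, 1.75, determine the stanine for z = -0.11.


Stanine boundaries: [-1.75, -1.25, -0.75, -0.25, 0.25, 0.75, 1.25, 1.75]
z = -0.11
Check each boundary:
  z >= -1.75 -> could be stanine 2
  z >= -1.25 -> could be stanine 3
  z >= -0.75 -> could be stanine 4
  z >= -0.25 -> could be stanine 5
  z < 0.25
  z < 0.75
  z < 1.25
  z < 1.75
Highest qualifying boundary gives stanine = 5

5


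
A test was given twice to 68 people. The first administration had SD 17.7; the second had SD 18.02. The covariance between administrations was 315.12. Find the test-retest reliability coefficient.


r = cov(X,Y) / (SD_X * SD_Y)
r = 315.12 / (17.7 * 18.02)
r = 315.12 / 318.954
r = 0.988

0.988


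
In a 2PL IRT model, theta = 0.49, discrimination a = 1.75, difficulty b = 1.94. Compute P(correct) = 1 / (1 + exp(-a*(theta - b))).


a*(theta - b) = 1.75 * (0.49 - 1.94) = -2.5375
exp(--2.5375) = 12.648
P = 1 / (1 + 12.648)
P = 0.0733

0.0733


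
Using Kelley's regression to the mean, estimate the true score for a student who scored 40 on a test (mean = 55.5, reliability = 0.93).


T_est = rxx * X + (1 - rxx) * mean
T_est = 0.93 * 40 + 0.07 * 55.5
T_est = 37.2 + 3.885
T_est = 41.085

41.085


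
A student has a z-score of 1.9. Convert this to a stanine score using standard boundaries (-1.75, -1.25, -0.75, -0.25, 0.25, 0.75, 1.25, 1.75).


Stanine boundaries: [-1.75, -1.25, -0.75, -0.25, 0.25, 0.75, 1.25, 1.75]
z = 1.9
Check each boundary:
  z >= -1.75 -> could be stanine 2
  z >= -1.25 -> could be stanine 3
  z >= -0.75 -> could be stanine 4
  z >= -0.25 -> could be stanine 5
  z >= 0.25 -> could be stanine 6
  z >= 0.75 -> could be stanine 7
  z >= 1.25 -> could be stanine 8
  z >= 1.75 -> could be stanine 9
Highest qualifying boundary gives stanine = 9

9


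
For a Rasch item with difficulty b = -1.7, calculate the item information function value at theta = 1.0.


P = 1/(1+exp(-(1.0--1.7))) = 0.937
I = P*(1-P) = 0.937 * 0.063
I = 0.059

0.059


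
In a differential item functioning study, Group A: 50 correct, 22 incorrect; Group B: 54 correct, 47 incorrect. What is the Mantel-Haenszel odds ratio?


Odds_A = 50/22 = 2.2727
Odds_B = 54/47 = 1.1489
OR = Odds_A / Odds_B = 2.2727 / 1.1489
Exactly, OR = (50 * 47) / (22 * 54) = 2350 / 1188
OR = 1.9781

1.9781


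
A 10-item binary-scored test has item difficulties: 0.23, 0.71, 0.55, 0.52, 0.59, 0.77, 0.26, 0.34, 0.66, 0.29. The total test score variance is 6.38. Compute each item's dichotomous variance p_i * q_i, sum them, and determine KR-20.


For each item, compute p_i * q_i:
  Item 1: 0.23 * 0.77 = 0.1771
  Item 2: 0.71 * 0.29 = 0.2059
  Item 3: 0.55 * 0.45 = 0.2475
  Item 4: 0.52 * 0.48 = 0.2496
  Item 5: 0.59 * 0.41 = 0.2419
  Item 6: 0.77 * 0.23 = 0.1771
  Item 7: 0.26 * 0.74 = 0.1924
  Item 8: 0.34 * 0.66 = 0.2244
  Item 9: 0.66 * 0.34 = 0.2244
  Item 10: 0.29 * 0.71 = 0.2059
Sum(p_i * q_i) = 0.1771 + 0.2059 + 0.2475 + 0.2496 + 0.2419 + 0.1771 + 0.1924 + 0.2244 + 0.2244 + 0.2059 = 2.1462
KR-20 = (k/(k-1)) * (1 - Sum(p_i*q_i) / Var_total)
= (10/9) * (1 - 2.1462/6.38)
= 1.1111 * 0.6636
KR-20 = 0.7373

0.7373


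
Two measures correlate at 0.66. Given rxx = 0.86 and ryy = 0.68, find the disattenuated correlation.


r_corrected = rxy / sqrt(rxx * ryy)
= 0.66 / sqrt(0.86 * 0.68)
= 0.66 / sqrt(0.5848)
= 0.66 / 0.764722
r_corrected = 0.8631

0.8631


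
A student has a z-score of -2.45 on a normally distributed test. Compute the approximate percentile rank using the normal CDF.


CDF(z) = 0.5 * (1 + erf(z/sqrt(2)))
erf(-1.7324) = -0.9857
CDF = 0.0071
Percentile rank = 0.0071 * 100 = 0.71

0.71


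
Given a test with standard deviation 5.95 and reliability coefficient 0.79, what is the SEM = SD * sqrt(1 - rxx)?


SEM = SD * sqrt(1 - rxx)
SEM = 5.95 * sqrt(1 - 0.79)
SEM = 5.95 * sqrt(0.21) = 5.95 * 0.458258
SEM = 2.7266

2.7266


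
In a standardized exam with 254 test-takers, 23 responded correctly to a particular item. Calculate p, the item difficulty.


Item difficulty p = number correct / total examinees
p = 23 / 254
p = 0.0906

0.0906


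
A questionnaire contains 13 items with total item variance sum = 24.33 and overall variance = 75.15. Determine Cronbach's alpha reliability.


alpha = (k/(k-1)) * (1 - sum(si^2)/s_total^2)
= (13/12) * (1 - 24.33/75.15)
alpha = 0.7326

0.7326


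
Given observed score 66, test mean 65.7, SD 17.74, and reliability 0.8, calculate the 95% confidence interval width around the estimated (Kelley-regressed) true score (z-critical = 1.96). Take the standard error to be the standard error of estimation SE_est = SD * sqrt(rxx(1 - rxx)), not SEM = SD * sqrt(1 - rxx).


True score estimate = 0.8*66 + 0.2*65.7 = 65.94
SE_est = SD * sqrt(rxx * (1 - rxx)) = 17.74 * sqrt(0.8 * 0.2) = 17.74 * sqrt(0.16) = 7.096
CI = T_est +/- z * SE_est, so width = 2 * z * SE_est = 2 * 1.96 * 7.096
Width = 27.8163

27.8163


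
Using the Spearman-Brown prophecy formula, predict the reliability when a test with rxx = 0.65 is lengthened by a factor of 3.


r_new = (n * rxx) / (1 + (n-1) * rxx)
r_new = (3 * 0.65) / (1 + 2 * 0.65)
r_new = 1.95 / 2.3
r_new = 0.8478

0.8478


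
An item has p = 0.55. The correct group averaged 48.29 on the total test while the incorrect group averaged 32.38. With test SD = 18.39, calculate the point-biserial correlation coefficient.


q = 1 - p = 0.45
rpb = ((M1 - M0) / SD) * sqrt(p * q)
rpb = ((48.29 - 32.38) / 18.39) * sqrt(0.55 * 0.45)
rpb = 0.4304

0.4304


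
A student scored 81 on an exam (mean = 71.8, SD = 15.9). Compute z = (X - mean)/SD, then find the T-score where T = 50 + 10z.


z = (X - mean) / SD = (81 - 71.8) / 15.9
z = 9.2 / 15.9
z = 0.5786
T-score = T = 50 + 10z
Carry z at full precision (z = 9.2 / 15.9) into the conversion:
T-score = 50 + 10 * (9.2 / 15.9) = 50 + 92 / 15.9
T-score = 50 + 5.7862
T-score = 55.7862

55.7862


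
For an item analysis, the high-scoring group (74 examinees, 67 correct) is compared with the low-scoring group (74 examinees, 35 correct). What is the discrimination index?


p_upper = 67/74 = 0.9054
p_lower = 35/74 = 0.473
D = 0.9054 - 0.473 = 0.4324

0.4324


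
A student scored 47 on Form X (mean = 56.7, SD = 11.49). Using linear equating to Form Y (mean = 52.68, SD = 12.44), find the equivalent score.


slope = SD_Y / SD_X = 12.44 / 11.49 ~ 1.0827
intercept = mean_Y - slope * mean_X = 52.68 - (12.44 / 11.49) * 56.7 ~ -8.708
Y = slope * X + intercept. To avoid rounding drift from the rounded slope/intercept, evaluate the equivalent form Y = mean_Y + SD_Y * (X - mean_X) / SD_X at full precision:
Y = 52.68 + 12.44 * (47 - 56.7) / 11.49
Y = 52.68 - 12.44 * 9.7 / 11.49
Y = 52.68 - 120.668 / 11.49
Y = 52.68 - 10.502
Y = 42.178

42.178


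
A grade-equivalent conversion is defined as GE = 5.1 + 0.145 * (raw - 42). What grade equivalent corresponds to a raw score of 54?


raw - median = 54 - 42 = 12
slope * diff = 0.145 * 12 = 1.74
GE = 5.1 + 1.74
GE = 6.84

6.84


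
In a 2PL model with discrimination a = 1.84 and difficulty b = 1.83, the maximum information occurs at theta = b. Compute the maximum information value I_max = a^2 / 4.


For 2PL, max info at theta = b = 1.83
I_max = a^2 / 4 = 1.84^2 / 4
= 3.3856 / 4
I_max = 0.8464

0.8464


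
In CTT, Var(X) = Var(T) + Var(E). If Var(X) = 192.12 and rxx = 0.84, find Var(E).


var_true = rxx * var_obs = 0.84 * 192.12 = 161.3808
var_error = var_obs - var_true
var_error = 192.12 - 161.3808
var_error = 30.7392

30.7392


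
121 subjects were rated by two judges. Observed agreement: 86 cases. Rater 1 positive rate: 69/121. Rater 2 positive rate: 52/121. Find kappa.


P_o = 86/121 = 0.710744
P_e = (69*52 + 52*69) / 14641 = 0.49013
kappa = (P_o - P_e) / (1 - P_e)
kappa = (0.710744 - 0.49013) / (1 - 0.49013)
kappa = 0.4327

0.4327


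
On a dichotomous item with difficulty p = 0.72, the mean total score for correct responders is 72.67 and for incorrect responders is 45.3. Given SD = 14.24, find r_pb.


q = 1 - p = 0.28
rpb = ((M1 - M0) / SD) * sqrt(p * q)
rpb = ((72.67 - 45.3) / 14.24) * sqrt(0.72 * 0.28)
rpb = 0.863

0.863


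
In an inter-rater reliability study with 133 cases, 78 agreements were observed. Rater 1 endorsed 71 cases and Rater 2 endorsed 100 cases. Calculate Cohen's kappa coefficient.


P_o = 78/133 = 0.586466
P_e = (71*100 + 62*33) / 17689 = 0.517044
kappa = (P_o - P_e) / (1 - P_e)
kappa = (0.586466 - 0.517044) / (1 - 0.517044)
kappa = 0.1437

0.1437


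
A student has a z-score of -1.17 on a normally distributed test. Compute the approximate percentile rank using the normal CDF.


CDF(z) = 0.5 * (1 + erf(z/sqrt(2)))
erf(-0.8273) = -0.758
CDF = 0.121
Percentile rank = 0.121 * 100 = 12.1

12.1


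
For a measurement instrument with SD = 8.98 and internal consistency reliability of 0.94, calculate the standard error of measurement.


SEM = SD * sqrt(1 - rxx)
SEM = 8.98 * sqrt(1 - 0.94)
SEM = 8.98 * sqrt(0.06) = 8.98 * 0.244949
SEM = 2.1996

2.1996


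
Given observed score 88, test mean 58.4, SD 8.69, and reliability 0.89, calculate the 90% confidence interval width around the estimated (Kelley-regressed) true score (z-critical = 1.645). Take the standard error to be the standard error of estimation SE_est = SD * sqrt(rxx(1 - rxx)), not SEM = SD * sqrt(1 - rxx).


True score estimate = 0.89*88 + 0.11*58.4 = 84.744
SE_est = SD * sqrt(rxx * (1 - rxx)) = 8.69 * sqrt(0.89 * 0.11) = 8.69 * sqrt(0.0979) = 2.719012
CI = T_est +/- z * SE_est, so width = 2 * z * SE_est = 2 * 1.645 * 2.719012
Width = 8.9455

8.9455


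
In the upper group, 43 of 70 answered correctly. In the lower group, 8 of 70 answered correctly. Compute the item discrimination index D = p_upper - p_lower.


p_upper = 43/70 = 0.6143
p_lower = 8/70 = 0.1143
D = 0.6143 - 0.1143 = 0.5

0.5


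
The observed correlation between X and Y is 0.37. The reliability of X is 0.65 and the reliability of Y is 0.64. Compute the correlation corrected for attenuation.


r_corrected = rxy / sqrt(rxx * ryy)
= 0.37 / sqrt(0.65 * 0.64)
= 0.37 / sqrt(0.416)
= 0.37 / 0.644981
r_corrected = 0.5737

0.5737


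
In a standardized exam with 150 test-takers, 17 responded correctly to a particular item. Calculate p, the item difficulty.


Item difficulty p = number correct / total examinees
p = 17 / 150
p = 0.1133

0.1133


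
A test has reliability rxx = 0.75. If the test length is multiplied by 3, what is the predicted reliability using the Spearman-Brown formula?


r_new = (n * rxx) / (1 + (n-1) * rxx)
r_new = (3 * 0.75) / (1 + 2 * 0.75)
r_new = 2.25 / 2.5
r_new = 0.9

0.9


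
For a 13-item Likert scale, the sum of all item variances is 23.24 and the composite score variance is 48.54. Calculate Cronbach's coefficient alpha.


alpha = (k/(k-1)) * (1 - sum(si^2)/s_total^2)
= (13/12) * (1 - 23.24/48.54)
alpha = 0.5647

0.5647


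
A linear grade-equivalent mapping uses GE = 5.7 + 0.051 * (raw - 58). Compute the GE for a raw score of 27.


raw - median = 27 - 58 = -31
slope * diff = 0.051 * -31 = -1.581
GE = 5.7 + -1.581
GE = 4.119

4.119


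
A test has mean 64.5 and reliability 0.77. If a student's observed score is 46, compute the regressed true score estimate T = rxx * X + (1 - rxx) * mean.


T_est = rxx * X + (1 - rxx) * mean
T_est = 0.77 * 46 + 0.23 * 64.5
T_est = 35.42 + 14.835
T_est = 50.255

50.255


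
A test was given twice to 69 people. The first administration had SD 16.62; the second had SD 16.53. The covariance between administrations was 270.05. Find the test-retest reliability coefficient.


r = cov(X,Y) / (SD_X * SD_Y)
r = 270.05 / (16.62 * 16.53)
r = 270.05 / 274.7286
r = 0.983

0.983


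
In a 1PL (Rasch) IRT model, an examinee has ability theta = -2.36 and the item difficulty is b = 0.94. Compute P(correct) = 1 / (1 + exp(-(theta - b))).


theta - b = -2.36 - 0.94 = -3.3
exp(-(theta - b)) = exp(3.3) = 27.1126
P = 1 / (1 + 27.1126)
P = 0.0356

0.0356


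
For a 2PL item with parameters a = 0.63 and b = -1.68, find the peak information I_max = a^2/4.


For 2PL, max info at theta = b = -1.68
I_max = a^2 / 4 = 0.63^2 / 4
= 0.3969 / 4
I_max = 0.0992

0.0992


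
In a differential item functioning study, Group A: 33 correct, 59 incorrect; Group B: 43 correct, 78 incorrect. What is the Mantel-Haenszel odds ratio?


Odds_A = 33/59 = 0.5593
Odds_B = 43/78 = 0.5513
OR = Odds_A / Odds_B = 0.5593 / 0.5513
Exactly, OR = (33 * 78) / (59 * 43) = 2574 / 2537
OR = 1.0146

1.0146


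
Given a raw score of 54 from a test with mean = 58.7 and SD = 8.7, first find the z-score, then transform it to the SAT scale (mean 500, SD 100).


z = (X - mean) / SD = (54 - 58.7) / 8.7
z = -4.7 / 8.7
z = -0.5402
SAT-scale = SAT = 500 + 100z
Carry z at full precision (z = -4.7 / 8.7) into the conversion:
SAT-scale = 500 + 100 * (-4.7 / 8.7) = 500 + -470 / 8.7
SAT-scale = 500 + -54.023
SAT-scale = 445.977

445.977


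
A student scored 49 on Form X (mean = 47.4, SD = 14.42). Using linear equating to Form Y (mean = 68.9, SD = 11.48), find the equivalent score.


slope = SD_Y / SD_X = 11.48 / 14.42 ~ 0.7961
intercept = mean_Y - slope * mean_X = 68.9 - (11.48 / 14.42) * 47.4 ~ 31.1641
Y = slope * X + intercept. To avoid rounding drift from the rounded slope/intercept, evaluate the equivalent form Y = mean_Y + SD_Y * (X - mean_X) / SD_X at full precision:
Y = 68.9 + 11.48 * (49 - 47.4) / 14.42
Y = 68.9 + 11.48 * 1.6 / 14.42
Y = 68.9 + 18.368 / 14.42
Y = 68.9 + 1.2738
Y = 70.1738

70.1738


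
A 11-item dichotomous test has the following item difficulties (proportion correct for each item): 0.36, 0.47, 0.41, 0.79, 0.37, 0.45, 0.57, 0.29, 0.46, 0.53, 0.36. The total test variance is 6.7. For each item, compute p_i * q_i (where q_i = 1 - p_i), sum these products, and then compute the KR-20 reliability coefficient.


For each item, compute p_i * q_i:
  Item 1: 0.36 * 0.64 = 0.2304
  Item 2: 0.47 * 0.53 = 0.2491
  Item 3: 0.41 * 0.59 = 0.2419
  Item 4: 0.79 * 0.21 = 0.1659
  Item 5: 0.37 * 0.63 = 0.2331
  Item 6: 0.45 * 0.55 = 0.2475
  Item 7: 0.57 * 0.43 = 0.2451
  Item 8: 0.29 * 0.71 = 0.2059
  Item 9: 0.46 * 0.54 = 0.2484
  Item 10: 0.53 * 0.47 = 0.2491
  Item 11: 0.36 * 0.64 = 0.2304
Sum(p_i * q_i) = 0.2304 + 0.2491 + 0.2419 + 0.1659 + 0.2331 + 0.2475 + 0.2451 + 0.2059 + 0.2484 + 0.2491 + 0.2304 = 2.5468
KR-20 = (k/(k-1)) * (1 - Sum(p_i*q_i) / Var_total)
= (11/10) * (1 - 2.5468/6.7)
= 1.1 * 0.6199
KR-20 = 0.6819

0.6819


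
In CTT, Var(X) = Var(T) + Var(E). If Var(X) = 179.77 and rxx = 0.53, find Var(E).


var_true = rxx * var_obs = 0.53 * 179.77 = 95.2781
var_error = var_obs - var_true
var_error = 179.77 - 95.2781
var_error = 84.4919

84.4919


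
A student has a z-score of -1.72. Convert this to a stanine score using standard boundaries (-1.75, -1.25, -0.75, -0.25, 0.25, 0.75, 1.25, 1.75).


Stanine boundaries: [-1.75, -1.25, -0.75, -0.25, 0.25, 0.75, 1.25, 1.75]
z = -1.72
Check each boundary:
  z >= -1.75 -> could be stanine 2
  z < -1.25
  z < -0.75
  z < -0.25
  z < 0.25
  z < 0.75
  z < 1.25
  z < 1.75
Highest qualifying boundary gives stanine = 2

2


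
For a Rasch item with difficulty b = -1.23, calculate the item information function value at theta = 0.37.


P = 1/(1+exp(-(0.37--1.23))) = 0.832
I = P*(1-P) = 0.832 * 0.168
I = 0.1398

0.1398


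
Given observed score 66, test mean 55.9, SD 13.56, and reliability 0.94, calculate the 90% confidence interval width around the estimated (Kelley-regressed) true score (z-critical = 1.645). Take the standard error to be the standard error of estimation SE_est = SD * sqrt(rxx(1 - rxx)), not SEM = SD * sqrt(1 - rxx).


True score estimate = 0.94*66 + 0.06*55.9 = 65.394
SE_est = SD * sqrt(rxx * (1 - rxx)) = 13.56 * sqrt(0.94 * 0.06) = 13.56 * sqrt(0.0564) = 3.220322
CI = T_est +/- z * SE_est, so width = 2 * z * SE_est = 2 * 1.645 * 3.220322
Width = 10.5949

10.5949


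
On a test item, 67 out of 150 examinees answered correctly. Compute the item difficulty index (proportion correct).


Item difficulty p = number correct / total examinees
p = 67 / 150
p = 0.4467

0.4467


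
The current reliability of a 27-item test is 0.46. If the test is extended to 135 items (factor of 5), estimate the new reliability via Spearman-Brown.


r_new = (n * rxx) / (1 + (n-1) * rxx)
r_new = (5 * 0.46) / (1 + 4 * 0.46)
r_new = 2.3 / 2.84
r_new = 0.8099

0.8099


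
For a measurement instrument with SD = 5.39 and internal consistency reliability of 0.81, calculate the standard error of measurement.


SEM = SD * sqrt(1 - rxx)
SEM = 5.39 * sqrt(1 - 0.81)
SEM = 5.39 * sqrt(0.19) = 5.39 * 0.43589
SEM = 2.3494

2.3494


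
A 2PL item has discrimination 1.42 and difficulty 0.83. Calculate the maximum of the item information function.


For 2PL, max info at theta = b = 0.83
I_max = a^2 / 4 = 1.42^2 / 4
= 2.0164 / 4
I_max = 0.5041

0.5041


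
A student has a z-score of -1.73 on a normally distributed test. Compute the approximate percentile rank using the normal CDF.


CDF(z) = 0.5 * (1 + erf(z/sqrt(2)))
erf(-1.2233) = -0.9164
CDF = 0.0418
Percentile rank = 0.0418 * 100 = 4.18

4.18


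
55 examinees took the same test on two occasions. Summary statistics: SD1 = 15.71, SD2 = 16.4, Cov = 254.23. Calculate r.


r = cov(X,Y) / (SD_X * SD_Y)
r = 254.23 / (15.71 * 16.4)
r = 254.23 / 257.644
r = 0.9867

0.9867


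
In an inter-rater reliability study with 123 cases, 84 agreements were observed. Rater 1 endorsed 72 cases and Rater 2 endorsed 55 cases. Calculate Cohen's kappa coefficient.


P_o = 84/123 = 0.682927
P_e = (72*55 + 51*68) / 15129 = 0.490978
kappa = (P_o - P_e) / (1 - P_e)
kappa = (0.682927 - 0.490978) / (1 - 0.490978)
kappa = 0.3771

0.3771


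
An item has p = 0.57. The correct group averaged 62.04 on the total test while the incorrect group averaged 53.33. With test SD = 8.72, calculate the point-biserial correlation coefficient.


q = 1 - p = 0.43
rpb = ((M1 - M0) / SD) * sqrt(p * q)
rpb = ((62.04 - 53.33) / 8.72) * sqrt(0.57 * 0.43)
rpb = 0.4945

0.4945


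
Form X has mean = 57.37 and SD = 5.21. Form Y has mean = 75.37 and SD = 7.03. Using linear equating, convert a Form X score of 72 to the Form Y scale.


slope = SD_Y / SD_X = 7.03 / 5.21 ~ 1.3493
intercept = mean_Y - slope * mean_X = 75.37 - (7.03 / 5.21) * 57.37 ~ -2.041
Y = slope * X + intercept. To avoid rounding drift from the rounded slope/intercept, evaluate the equivalent form Y = mean_Y + SD_Y * (X - mean_X) / SD_X at full precision:
Y = 75.37 + 7.03 * (72 - 57.37) / 5.21
Y = 75.37 + 7.03 * 14.63 / 5.21
Y = 75.37 + 102.8489 / 5.21
Y = 75.37 + 19.7407
Y = 95.1107

95.1107


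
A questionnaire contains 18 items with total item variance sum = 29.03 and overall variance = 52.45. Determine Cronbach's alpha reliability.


alpha = (k/(k-1)) * (1 - sum(si^2)/s_total^2)
= (18/17) * (1 - 29.03/52.45)
alpha = 0.4728

0.4728


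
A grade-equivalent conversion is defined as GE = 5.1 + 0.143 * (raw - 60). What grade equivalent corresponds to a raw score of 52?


raw - median = 52 - 60 = -8
slope * diff = 0.143 * -8 = -1.144
GE = 5.1 + -1.144
GE = 3.956

3.956


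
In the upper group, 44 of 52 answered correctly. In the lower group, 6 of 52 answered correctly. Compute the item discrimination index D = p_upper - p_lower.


p_upper = 44/52 = 0.8462
p_lower = 6/52 = 0.1154
D = 0.8462 - 0.1154 = 0.7308

0.7308


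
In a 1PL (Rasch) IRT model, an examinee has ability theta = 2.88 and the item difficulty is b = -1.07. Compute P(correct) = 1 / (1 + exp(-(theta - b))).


theta - b = 2.88 - -1.07 = 3.95
exp(-(theta - b)) = exp(-3.95) = 0.0193
P = 1 / (1 + 0.0193)
P = 0.9811

0.9811


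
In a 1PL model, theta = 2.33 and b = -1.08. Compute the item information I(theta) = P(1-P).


P = 1/(1+exp(-(2.33--1.08))) = 0.968
I = P*(1-P) = 0.968 * 0.032
I = 0.031

0.031


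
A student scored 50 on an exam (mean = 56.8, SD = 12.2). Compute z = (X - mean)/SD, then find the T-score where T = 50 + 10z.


z = (X - mean) / SD = (50 - 56.8) / 12.2
z = -6.8 / 12.2
z = -0.5574
T-score = T = 50 + 10z
Carry z at full precision (z = -6.8 / 12.2) into the conversion:
T-score = 50 + 10 * (-6.8 / 12.2) = 50 + -68 / 12.2
T-score = 50 + -5.5738
T-score = 44.4262

44.4262


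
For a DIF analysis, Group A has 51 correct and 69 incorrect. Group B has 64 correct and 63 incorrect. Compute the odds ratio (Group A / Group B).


Odds_A = 51/69 = 0.7391
Odds_B = 64/63 = 1.0159
OR = Odds_A / Odds_B = 0.7391 / 1.0159
Exactly, OR = (51 * 63) / (69 * 64) = 3213 / 4416
OR = 0.7276

0.7276


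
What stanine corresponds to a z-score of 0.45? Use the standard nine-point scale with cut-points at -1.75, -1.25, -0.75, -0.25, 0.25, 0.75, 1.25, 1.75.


Stanine boundaries: [-1.75, -1.25, -0.75, -0.25, 0.25, 0.75, 1.25, 1.75]
z = 0.45
Check each boundary:
  z >= -1.75 -> could be stanine 2
  z >= -1.25 -> could be stanine 3
  z >= -0.75 -> could be stanine 4
  z >= -0.25 -> could be stanine 5
  z >= 0.25 -> could be stanine 6
  z < 0.75
  z < 1.25
  z < 1.75
Highest qualifying boundary gives stanine = 6

6


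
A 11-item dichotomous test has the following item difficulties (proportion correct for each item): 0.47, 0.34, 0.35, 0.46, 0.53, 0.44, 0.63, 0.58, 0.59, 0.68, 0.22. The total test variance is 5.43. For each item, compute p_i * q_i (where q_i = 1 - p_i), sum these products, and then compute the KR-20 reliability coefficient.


For each item, compute p_i * q_i:
  Item 1: 0.47 * 0.53 = 0.2491
  Item 2: 0.34 * 0.66 = 0.2244
  Item 3: 0.35 * 0.65 = 0.2275
  Item 4: 0.46 * 0.54 = 0.2484
  Item 5: 0.53 * 0.47 = 0.2491
  Item 6: 0.44 * 0.56 = 0.2464
  Item 7: 0.63 * 0.37 = 0.2331
  Item 8: 0.58 * 0.42 = 0.2436
  Item 9: 0.59 * 0.41 = 0.2419
  Item 10: 0.68 * 0.32 = 0.2176
  Item 11: 0.22 * 0.78 = 0.1716
Sum(p_i * q_i) = 0.2491 + 0.2244 + 0.2275 + 0.2484 + 0.2491 + 0.2464 + 0.2331 + 0.2436 + 0.2419 + 0.2176 + 0.1716 = 2.5527
KR-20 = (k/(k-1)) * (1 - Sum(p_i*q_i) / Var_total)
= (11/10) * (1 - 2.5527/5.43)
= 1.1 * 0.5299
KR-20 = 0.5829

0.5829


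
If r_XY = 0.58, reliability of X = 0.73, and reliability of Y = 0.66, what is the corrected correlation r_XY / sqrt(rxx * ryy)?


r_corrected = rxy / sqrt(rxx * ryy)
= 0.58 / sqrt(0.73 * 0.66)
= 0.58 / sqrt(0.4818)
= 0.58 / 0.694118
r_corrected = 0.8356

0.8356


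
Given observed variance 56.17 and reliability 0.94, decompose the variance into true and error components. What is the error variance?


var_true = rxx * var_obs = 0.94 * 56.17 = 52.7998
var_error = var_obs - var_true
var_error = 56.17 - 52.7998
var_error = 3.3702

3.3702


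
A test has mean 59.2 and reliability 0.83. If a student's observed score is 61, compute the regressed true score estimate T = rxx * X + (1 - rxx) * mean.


T_est = rxx * X + (1 - rxx) * mean
T_est = 0.83 * 61 + 0.17 * 59.2
T_est = 50.63 + 10.064
T_est = 60.694

60.694


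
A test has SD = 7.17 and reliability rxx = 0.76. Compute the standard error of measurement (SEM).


SEM = SD * sqrt(1 - rxx)
SEM = 7.17 * sqrt(1 - 0.76)
SEM = 7.17 * sqrt(0.24) = 7.17 * 0.489898
SEM = 3.5126

3.5126


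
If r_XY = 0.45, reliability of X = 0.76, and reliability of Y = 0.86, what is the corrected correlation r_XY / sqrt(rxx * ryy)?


r_corrected = rxy / sqrt(rxx * ryy)
= 0.45 / sqrt(0.76 * 0.86)
= 0.45 / sqrt(0.6536)
= 0.45 / 0.808455
r_corrected = 0.5566

0.5566


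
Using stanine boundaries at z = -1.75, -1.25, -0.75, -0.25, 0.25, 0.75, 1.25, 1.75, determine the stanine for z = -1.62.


Stanine boundaries: [-1.75, -1.25, -0.75, -0.25, 0.25, 0.75, 1.25, 1.75]
z = -1.62
Check each boundary:
  z >= -1.75 -> could be stanine 2
  z < -1.25
  z < -0.75
  z < -0.25
  z < 0.25
  z < 0.75
  z < 1.25
  z < 1.75
Highest qualifying boundary gives stanine = 2

2


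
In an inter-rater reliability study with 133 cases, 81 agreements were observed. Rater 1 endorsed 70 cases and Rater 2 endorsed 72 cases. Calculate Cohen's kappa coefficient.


P_o = 81/133 = 0.609023
P_e = (70*72 + 63*61) / 17689 = 0.502176
kappa = (P_o - P_e) / (1 - P_e)
kappa = (0.609023 - 0.502176) / (1 - 0.502176)
kappa = 0.2146

0.2146


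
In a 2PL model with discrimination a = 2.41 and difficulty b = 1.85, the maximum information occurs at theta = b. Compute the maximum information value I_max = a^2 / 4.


For 2PL, max info at theta = b = 1.85
I_max = a^2 / 4 = 2.41^2 / 4
= 5.8081 / 4
I_max = 1.452

1.452


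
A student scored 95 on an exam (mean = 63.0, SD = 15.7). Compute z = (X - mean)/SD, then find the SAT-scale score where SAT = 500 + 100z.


z = (X - mean) / SD = (95 - 63.0) / 15.7
z = 32.0 / 15.7
z = 2.0382
SAT-scale = SAT = 500 + 100z
Carry z at full precision (z = 32.0 / 15.7) into the conversion:
SAT-scale = 500 + 100 * (32.0 / 15.7) = 500 + 3200 / 15.7
SAT-scale = 500 + 203.8217
SAT-scale = 703.8217

703.8217


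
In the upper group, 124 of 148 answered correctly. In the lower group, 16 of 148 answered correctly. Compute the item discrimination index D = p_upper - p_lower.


p_upper = 124/148 = 0.8378
p_lower = 16/148 = 0.1081
D = 0.8378 - 0.1081 = 0.7297

0.7297


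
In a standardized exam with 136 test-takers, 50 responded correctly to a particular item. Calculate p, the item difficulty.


Item difficulty p = number correct / total examinees
p = 50 / 136
p = 0.3676

0.3676


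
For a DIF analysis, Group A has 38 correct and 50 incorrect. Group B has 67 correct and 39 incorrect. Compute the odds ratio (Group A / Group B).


Odds_A = 38/50 = 0.76
Odds_B = 67/39 = 1.7179
OR = Odds_A / Odds_B = 0.76 / 1.7179
Exactly, OR = (38 * 39) / (50 * 67) = 1482 / 3350
OR = 0.4424

0.4424


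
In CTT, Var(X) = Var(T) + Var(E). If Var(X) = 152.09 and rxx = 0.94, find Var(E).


var_true = rxx * var_obs = 0.94 * 152.09 = 142.9646
var_error = var_obs - var_true
var_error = 152.09 - 142.9646
var_error = 9.1254

9.1254


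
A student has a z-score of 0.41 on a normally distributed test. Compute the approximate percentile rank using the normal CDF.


CDF(z) = 0.5 * (1 + erf(z/sqrt(2)))
erf(0.2899) = 0.3182
CDF = 0.6591
Percentile rank = 0.6591 * 100 = 65.91

65.91


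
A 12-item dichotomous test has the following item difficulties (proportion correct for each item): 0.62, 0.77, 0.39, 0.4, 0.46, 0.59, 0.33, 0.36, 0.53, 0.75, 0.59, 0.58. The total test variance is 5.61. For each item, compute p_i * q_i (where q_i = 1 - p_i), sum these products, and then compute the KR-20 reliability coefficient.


For each item, compute p_i * q_i:
  Item 1: 0.62 * 0.38 = 0.2356
  Item 2: 0.77 * 0.23 = 0.1771
  Item 3: 0.39 * 0.61 = 0.2379
  Item 4: 0.4 * 0.6 = 0.24
  Item 5: 0.46 * 0.54 = 0.2484
  Item 6: 0.59 * 0.41 = 0.2419
  Item 7: 0.33 * 0.67 = 0.2211
  Item 8: 0.36 * 0.64 = 0.2304
  Item 9: 0.53 * 0.47 = 0.2491
  Item 10: 0.75 * 0.25 = 0.1875
  Item 11: 0.59 * 0.41 = 0.2419
  Item 12: 0.58 * 0.42 = 0.2436
Sum(p_i * q_i) = 0.2356 + 0.1771 + 0.2379 + 0.24 + 0.2484 + 0.2419 + 0.2211 + 0.2304 + 0.2491 + 0.1875 + 0.2419 + 0.2436 = 2.7545
KR-20 = (k/(k-1)) * (1 - Sum(p_i*q_i) / Var_total)
= (12/11) * (1 - 2.7545/5.61)
= 1.0909 * 0.509
KR-20 = 0.5553

0.5553


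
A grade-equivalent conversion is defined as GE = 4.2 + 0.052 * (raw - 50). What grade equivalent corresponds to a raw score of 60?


raw - median = 60 - 50 = 10
slope * diff = 0.052 * 10 = 0.52
GE = 4.2 + 0.52
GE = 4.72

4.72


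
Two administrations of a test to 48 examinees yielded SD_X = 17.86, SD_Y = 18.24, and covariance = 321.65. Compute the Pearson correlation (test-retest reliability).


r = cov(X,Y) / (SD_X * SD_Y)
r = 321.65 / (17.86 * 18.24)
r = 321.65 / 325.7664
r = 0.9874

0.9874


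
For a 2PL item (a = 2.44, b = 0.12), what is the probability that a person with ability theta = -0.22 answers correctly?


a*(theta - b) = 2.44 * (-0.22 - 0.12) = -0.8296
exp(--0.8296) = 2.2924
P = 1 / (1 + 2.2924)
P = 0.3037

0.3037


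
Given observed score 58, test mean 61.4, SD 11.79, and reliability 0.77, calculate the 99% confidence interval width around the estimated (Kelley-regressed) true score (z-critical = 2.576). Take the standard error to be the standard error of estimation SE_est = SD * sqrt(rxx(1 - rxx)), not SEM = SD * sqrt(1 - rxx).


True score estimate = 0.77*58 + 0.23*61.4 = 58.782
SE_est = SD * sqrt(rxx * (1 - rxx)) = 11.79 * sqrt(0.77 * 0.23) = 11.79 * sqrt(0.1771) = 4.961615
CI = T_est +/- z * SE_est, so width = 2 * z * SE_est = 2 * 2.576 * 4.961615
Width = 25.5622

25.5622


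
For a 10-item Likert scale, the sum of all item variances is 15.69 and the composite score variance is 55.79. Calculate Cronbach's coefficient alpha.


alpha = (k/(k-1)) * (1 - sum(si^2)/s_total^2)
= (10/9) * (1 - 15.69/55.79)
alpha = 0.7986

0.7986


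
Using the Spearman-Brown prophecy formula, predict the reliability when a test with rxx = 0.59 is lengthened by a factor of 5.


r_new = (n * rxx) / (1 + (n-1) * rxx)
r_new = (5 * 0.59) / (1 + 4 * 0.59)
r_new = 2.95 / 3.36
r_new = 0.878

0.878


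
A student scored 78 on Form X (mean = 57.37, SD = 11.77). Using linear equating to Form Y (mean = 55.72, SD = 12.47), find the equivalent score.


slope = SD_Y / SD_X = 12.47 / 11.77 ~ 1.0595
intercept = mean_Y - slope * mean_X = 55.72 - (12.47 / 11.77) * 57.37 ~ -5.062
Y = slope * X + intercept. To avoid rounding drift from the rounded slope/intercept, evaluate the equivalent form Y = mean_Y + SD_Y * (X - mean_X) / SD_X at full precision:
Y = 55.72 + 12.47 * (78 - 57.37) / 11.77
Y = 55.72 + 12.47 * 20.63 / 11.77
Y = 55.72 + 257.2561 / 11.77
Y = 55.72 + 21.8569
Y = 77.5769

77.5769


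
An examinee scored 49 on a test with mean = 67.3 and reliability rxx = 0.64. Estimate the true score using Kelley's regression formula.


T_est = rxx * X + (1 - rxx) * mean
T_est = 0.64 * 49 + 0.36 * 67.3
T_est = 31.36 + 24.228
T_est = 55.588

55.588


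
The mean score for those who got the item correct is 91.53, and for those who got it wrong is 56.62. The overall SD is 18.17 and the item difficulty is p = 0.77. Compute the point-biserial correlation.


q = 1 - p = 0.23
rpb = ((M1 - M0) / SD) * sqrt(p * q)
rpb = ((91.53 - 56.62) / 18.17) * sqrt(0.77 * 0.23)
rpb = 0.8085

0.8085


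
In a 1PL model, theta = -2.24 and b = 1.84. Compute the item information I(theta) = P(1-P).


P = 1/(1+exp(-(-2.24-1.84))) = 0.0166
I = P*(1-P) = 0.0166 * 0.9834
I = 0.0163

0.0163


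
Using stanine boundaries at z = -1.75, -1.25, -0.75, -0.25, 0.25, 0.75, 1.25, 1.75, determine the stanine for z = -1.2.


Stanine boundaries: [-1.75, -1.25, -0.75, -0.25, 0.25, 0.75, 1.25, 1.75]
z = -1.2
Check each boundary:
  z >= -1.75 -> could be stanine 2
  z >= -1.25 -> could be stanine 3
  z < -0.75
  z < -0.25
  z < 0.25
  z < 0.75
  z < 1.25
  z < 1.75
Highest qualifying boundary gives stanine = 3

3


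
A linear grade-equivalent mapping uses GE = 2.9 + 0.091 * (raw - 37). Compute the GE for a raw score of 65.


raw - median = 65 - 37 = 28
slope * diff = 0.091 * 28 = 2.548
GE = 2.9 + 2.548
GE = 5.448

5.448


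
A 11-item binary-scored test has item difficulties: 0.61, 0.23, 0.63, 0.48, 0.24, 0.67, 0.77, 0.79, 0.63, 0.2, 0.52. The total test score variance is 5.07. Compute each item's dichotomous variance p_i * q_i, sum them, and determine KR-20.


For each item, compute p_i * q_i:
  Item 1: 0.61 * 0.39 = 0.2379
  Item 2: 0.23 * 0.77 = 0.1771
  Item 3: 0.63 * 0.37 = 0.2331
  Item 4: 0.48 * 0.52 = 0.2496
  Item 5: 0.24 * 0.76 = 0.1824
  Item 6: 0.67 * 0.33 = 0.2211
  Item 7: 0.77 * 0.23 = 0.1771
  Item 8: 0.79 * 0.21 = 0.1659
  Item 9: 0.63 * 0.37 = 0.2331
  Item 10: 0.2 * 0.8 = 0.16
  Item 11: 0.52 * 0.48 = 0.2496
Sum(p_i * q_i) = 0.2379 + 0.1771 + 0.2331 + 0.2496 + 0.1824 + 0.2211 + 0.1771 + 0.1659 + 0.2331 + 0.16 + 0.2496 = 2.2869
KR-20 = (k/(k-1)) * (1 - Sum(p_i*q_i) / Var_total)
= (11/10) * (1 - 2.2869/5.07)
= 1.1 * 0.5489
KR-20 = 0.6038

0.6038


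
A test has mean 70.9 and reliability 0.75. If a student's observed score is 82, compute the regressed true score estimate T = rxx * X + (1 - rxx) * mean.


T_est = rxx * X + (1 - rxx) * mean
T_est = 0.75 * 82 + 0.25 * 70.9
T_est = 61.5 + 17.725
T_est = 79.225

79.225


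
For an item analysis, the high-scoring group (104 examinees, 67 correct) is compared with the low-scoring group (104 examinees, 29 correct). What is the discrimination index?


p_upper = 67/104 = 0.6442
p_lower = 29/104 = 0.2788
D = 0.6442 - 0.2788 = 0.3654

0.3654


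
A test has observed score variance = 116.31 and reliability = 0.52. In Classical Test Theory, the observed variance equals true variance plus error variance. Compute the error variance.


var_true = rxx * var_obs = 0.52 * 116.31 = 60.4812
var_error = var_obs - var_true
var_error = 116.31 - 60.4812
var_error = 55.8288

55.8288


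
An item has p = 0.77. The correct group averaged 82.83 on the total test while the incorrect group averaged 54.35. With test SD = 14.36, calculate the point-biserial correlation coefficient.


q = 1 - p = 0.23
rpb = ((M1 - M0) / SD) * sqrt(p * q)
rpb = ((82.83 - 54.35) / 14.36) * sqrt(0.77 * 0.23)
rpb = 0.8346

0.8346


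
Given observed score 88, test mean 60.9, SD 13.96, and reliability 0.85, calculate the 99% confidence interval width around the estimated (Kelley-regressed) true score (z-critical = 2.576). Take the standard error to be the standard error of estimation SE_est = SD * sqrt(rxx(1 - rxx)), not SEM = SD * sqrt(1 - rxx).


True score estimate = 0.85*88 + 0.15*60.9 = 83.935
SE_est = SD * sqrt(rxx * (1 - rxx)) = 13.96 * sqrt(0.85 * 0.15) = 13.96 * sqrt(0.1275) = 4.984717
CI = T_est +/- z * SE_est, so width = 2 * z * SE_est = 2 * 2.576 * 4.984717
Width = 25.6813

25.6813


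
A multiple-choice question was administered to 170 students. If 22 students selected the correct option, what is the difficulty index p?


Item difficulty p = number correct / total examinees
p = 22 / 170
p = 0.1294

0.1294


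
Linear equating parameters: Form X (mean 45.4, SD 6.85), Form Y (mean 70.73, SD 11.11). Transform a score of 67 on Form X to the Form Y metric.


slope = SD_Y / SD_X = 11.11 / 6.85 ~ 1.6219
intercept = mean_Y - slope * mean_X = 70.73 - (11.11 / 6.85) * 45.4 ~ -2.9042
Y = slope * X + intercept. To avoid rounding drift from the rounded slope/intercept, evaluate the equivalent form Y = mean_Y + SD_Y * (X - mean_X) / SD_X at full precision:
Y = 70.73 + 11.11 * (67 - 45.4) / 6.85
Y = 70.73 + 11.11 * 21.6 / 6.85
Y = 70.73 + 239.976 / 6.85
Y = 70.73 + 35.033
Y = 105.763

105.763


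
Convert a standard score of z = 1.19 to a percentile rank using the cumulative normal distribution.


CDF(z) = 0.5 * (1 + erf(z/sqrt(2)))
erf(0.8415) = 0.766
CDF = 0.883
Percentile rank = 0.883 * 100 = 88.3

88.3


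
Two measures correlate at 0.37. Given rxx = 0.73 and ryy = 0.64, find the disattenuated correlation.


r_corrected = rxy / sqrt(rxx * ryy)
= 0.37 / sqrt(0.73 * 0.64)
= 0.37 / sqrt(0.4672)
= 0.37 / 0.68352
r_corrected = 0.5413

0.5413


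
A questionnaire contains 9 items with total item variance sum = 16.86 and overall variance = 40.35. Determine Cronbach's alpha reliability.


alpha = (k/(k-1)) * (1 - sum(si^2)/s_total^2)
= (9/8) * (1 - 16.86/40.35)
alpha = 0.6549

0.6549


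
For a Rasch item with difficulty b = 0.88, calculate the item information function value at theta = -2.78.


P = 1/(1+exp(-(-2.78-0.88))) = 0.0251
I = P*(1-P) = 0.0251 * 0.9749
I = 0.0245

0.0245


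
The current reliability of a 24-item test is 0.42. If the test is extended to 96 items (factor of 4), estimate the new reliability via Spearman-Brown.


r_new = (n * rxx) / (1 + (n-1) * rxx)
r_new = (4 * 0.42) / (1 + 3 * 0.42)
r_new = 1.68 / 2.26
r_new = 0.7434

0.7434


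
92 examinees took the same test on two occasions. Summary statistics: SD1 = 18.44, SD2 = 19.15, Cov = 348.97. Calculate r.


r = cov(X,Y) / (SD_X * SD_Y)
r = 348.97 / (18.44 * 19.15)
r = 348.97 / 353.126
r = 0.9882

0.9882


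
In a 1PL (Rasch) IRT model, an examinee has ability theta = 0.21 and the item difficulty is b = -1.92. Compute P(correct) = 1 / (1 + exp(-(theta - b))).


theta - b = 0.21 - -1.92 = 2.13
exp(-(theta - b)) = exp(-2.13) = 0.1188
P = 1 / (1 + 0.1188)
P = 0.8938

0.8938


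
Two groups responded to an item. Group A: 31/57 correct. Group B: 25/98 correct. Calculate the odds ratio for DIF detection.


Odds_A = 31/26 = 1.1923
Odds_B = 25/73 = 0.3425
OR = Odds_A / Odds_B = 1.1923 / 0.3425
Exactly, OR = (31 * 73) / (26 * 25) = 2263 / 650
OR = 3.4815

3.4815


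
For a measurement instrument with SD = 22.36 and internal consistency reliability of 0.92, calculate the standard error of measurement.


SEM = SD * sqrt(1 - rxx)
SEM = 22.36 * sqrt(1 - 0.92)
SEM = 22.36 * sqrt(0.08) = 22.36 * 0.282843
SEM = 6.3244

6.3244


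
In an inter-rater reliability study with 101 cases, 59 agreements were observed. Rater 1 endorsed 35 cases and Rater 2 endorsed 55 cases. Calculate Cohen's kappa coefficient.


P_o = 59/101 = 0.584158
P_e = (35*55 + 66*46) / 10201 = 0.486325
kappa = (P_o - P_e) / (1 - P_e)
kappa = (0.584158 - 0.486325) / (1 - 0.486325)
kappa = 0.1905

0.1905


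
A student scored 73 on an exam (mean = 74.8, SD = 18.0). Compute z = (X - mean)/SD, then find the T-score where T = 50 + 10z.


z = (X - mean) / SD = (73 - 74.8) / 18.0
z = -1.8 / 18.0
z = -0.1
T-score = T = 50 + 10z
Carry z at full precision (z = -1.8 / 18.0) into the conversion:
T-score = 50 + 10 * (-1.8 / 18.0) = 50 + -18 / 18.0
T-score = 50 + -1.0
T-score = 49.0

49.0


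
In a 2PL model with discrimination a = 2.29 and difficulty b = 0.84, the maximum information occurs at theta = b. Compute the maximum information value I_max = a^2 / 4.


For 2PL, max info at theta = b = 0.84
I_max = a^2 / 4 = 2.29^2 / 4
= 5.2441 / 4
I_max = 1.311

1.311


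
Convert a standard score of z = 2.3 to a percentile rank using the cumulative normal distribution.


CDF(z) = 0.5 * (1 + erf(z/sqrt(2)))
erf(1.6263) = 0.9786
CDF = 0.9893
Percentile rank = 0.9893 * 100 = 98.93

98.93


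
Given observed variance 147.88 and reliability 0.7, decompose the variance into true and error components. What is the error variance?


var_true = rxx * var_obs = 0.7 * 147.88 = 103.516
var_error = var_obs - var_true
var_error = 147.88 - 103.516
var_error = 44.364

44.364


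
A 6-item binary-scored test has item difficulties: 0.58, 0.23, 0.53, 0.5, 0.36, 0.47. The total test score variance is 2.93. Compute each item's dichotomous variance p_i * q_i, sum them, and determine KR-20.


For each item, compute p_i * q_i:
  Item 1: 0.58 * 0.42 = 0.2436
  Item 2: 0.23 * 0.77 = 0.1771
  Item 3: 0.53 * 0.47 = 0.2491
  Item 4: 0.5 * 0.5 = 0.25
  Item 5: 0.36 * 0.64 = 0.2304
  Item 6: 0.47 * 0.53 = 0.2491
Sum(p_i * q_i) = 0.2436 + 0.1771 + 0.2491 + 0.25 + 0.2304 + 0.2491 = 1.3993
KR-20 = (k/(k-1)) * (1 - Sum(p_i*q_i) / Var_total)
= (6/5) * (1 - 1.3993/2.93)
= 1.2 * 0.5224
KR-20 = 0.6269

0.6269
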